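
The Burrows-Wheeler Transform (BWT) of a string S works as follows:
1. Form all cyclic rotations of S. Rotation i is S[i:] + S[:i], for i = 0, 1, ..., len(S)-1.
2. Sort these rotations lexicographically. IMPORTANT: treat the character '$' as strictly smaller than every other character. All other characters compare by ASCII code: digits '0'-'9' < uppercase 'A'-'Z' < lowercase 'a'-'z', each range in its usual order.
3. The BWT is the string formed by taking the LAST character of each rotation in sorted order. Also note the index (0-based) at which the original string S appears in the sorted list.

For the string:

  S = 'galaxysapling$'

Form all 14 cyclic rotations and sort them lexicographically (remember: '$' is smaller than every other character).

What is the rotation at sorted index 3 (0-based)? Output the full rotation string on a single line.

All 14 rotations (rotation i = S[i:]+S[:i]):
  rot[0] = galaxysapling$
  rot[1] = alaxysapling$g
  rot[2] = laxysapling$ga
  rot[3] = axysapling$gal
  rot[4] = xysapling$gala
  rot[5] = ysapling$galax
  rot[6] = sapling$galaxy
  rot[7] = apling$galaxys
  rot[8] = pling$galaxysa
  rot[9] = ling$galaxysap
  rot[10] = ing$galaxysapl
  rot[11] = ng$galaxysapli
  rot[12] = g$galaxysaplin
  rot[13] = $galaxysapling
Sorted (with $ < everything):
  sorted[0] = $galaxysapling
  sorted[1] = alaxysapling$g
  sorted[2] = apling$galaxys
  sorted[3] = axysapling$gal
  sorted[4] = g$galaxysaplin
  sorted[5] = galaxysapling$
  sorted[6] = ing$galaxysapl
  sorted[7] = laxysapling$ga
  sorted[8] = ling$galaxysap
  sorted[9] = ng$galaxysapli
  sorted[10] = pling$galaxysa
  sorted[11] = sapling$galaxy
  sorted[12] = xysapling$gala
  sorted[13] = ysapling$galax
sorted[3] = axysapling$gal

Answer: axysapling$gal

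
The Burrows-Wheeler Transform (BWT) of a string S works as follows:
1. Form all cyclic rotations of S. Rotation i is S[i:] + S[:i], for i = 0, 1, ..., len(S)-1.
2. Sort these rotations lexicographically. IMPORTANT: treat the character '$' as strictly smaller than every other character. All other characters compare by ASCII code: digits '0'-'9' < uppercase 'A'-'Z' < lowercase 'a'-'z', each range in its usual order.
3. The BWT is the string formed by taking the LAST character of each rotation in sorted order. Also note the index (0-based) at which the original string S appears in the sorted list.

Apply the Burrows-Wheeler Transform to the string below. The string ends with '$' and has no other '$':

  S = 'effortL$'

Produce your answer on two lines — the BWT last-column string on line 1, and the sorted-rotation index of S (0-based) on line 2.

Answer: Lt$effor
2

Derivation:
All 8 rotations (rotation i = S[i:]+S[:i]):
  rot[0] = effortL$
  rot[1] = ffortL$e
  rot[2] = fortL$ef
  rot[3] = ortL$eff
  rot[4] = rtL$effo
  rot[5] = tL$effor
  rot[6] = L$effort
  rot[7] = $effortL
Sorted (with $ < everything):
  sorted[0] = $effortL  (last char: 'L')
  sorted[1] = L$effort  (last char: 't')
  sorted[2] = effortL$  (last char: '$')
  sorted[3] = ffortL$e  (last char: 'e')
  sorted[4] = fortL$ef  (last char: 'f')
  sorted[5] = ortL$eff  (last char: 'f')
  sorted[6] = rtL$effo  (last char: 'o')
  sorted[7] = tL$effor  (last char: 'r')
Last column: Lt$effor
Original string S is at sorted index 2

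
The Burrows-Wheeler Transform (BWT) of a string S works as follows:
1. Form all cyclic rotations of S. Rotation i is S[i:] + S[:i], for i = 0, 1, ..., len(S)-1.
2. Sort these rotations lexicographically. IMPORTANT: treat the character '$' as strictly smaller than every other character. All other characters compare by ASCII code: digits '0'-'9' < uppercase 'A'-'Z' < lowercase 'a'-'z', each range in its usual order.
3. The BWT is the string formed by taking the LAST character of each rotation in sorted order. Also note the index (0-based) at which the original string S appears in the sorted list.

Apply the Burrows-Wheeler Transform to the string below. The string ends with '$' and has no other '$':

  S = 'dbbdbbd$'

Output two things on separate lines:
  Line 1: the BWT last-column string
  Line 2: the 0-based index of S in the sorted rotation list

All 8 rotations (rotation i = S[i:]+S[:i]):
  rot[0] = dbbdbbd$
  rot[1] = bbdbbd$d
  rot[2] = bdbbd$db
  rot[3] = dbbd$dbb
  rot[4] = bbd$dbbd
  rot[5] = bd$dbbdb
  rot[6] = d$dbbdbb
  rot[7] = $dbbdbbd
Sorted (with $ < everything):
  sorted[0] = $dbbdbbd  (last char: 'd')
  sorted[1] = bbd$dbbd  (last char: 'd')
  sorted[2] = bbdbbd$d  (last char: 'd')
  sorted[3] = bd$dbbdb  (last char: 'b')
  sorted[4] = bdbbd$db  (last char: 'b')
  sorted[5] = d$dbbdbb  (last char: 'b')
  sorted[6] = dbbd$dbb  (last char: 'b')
  sorted[7] = dbbdbbd$  (last char: '$')
Last column: dddbbbb$
Original string S is at sorted index 7

Answer: dddbbbb$
7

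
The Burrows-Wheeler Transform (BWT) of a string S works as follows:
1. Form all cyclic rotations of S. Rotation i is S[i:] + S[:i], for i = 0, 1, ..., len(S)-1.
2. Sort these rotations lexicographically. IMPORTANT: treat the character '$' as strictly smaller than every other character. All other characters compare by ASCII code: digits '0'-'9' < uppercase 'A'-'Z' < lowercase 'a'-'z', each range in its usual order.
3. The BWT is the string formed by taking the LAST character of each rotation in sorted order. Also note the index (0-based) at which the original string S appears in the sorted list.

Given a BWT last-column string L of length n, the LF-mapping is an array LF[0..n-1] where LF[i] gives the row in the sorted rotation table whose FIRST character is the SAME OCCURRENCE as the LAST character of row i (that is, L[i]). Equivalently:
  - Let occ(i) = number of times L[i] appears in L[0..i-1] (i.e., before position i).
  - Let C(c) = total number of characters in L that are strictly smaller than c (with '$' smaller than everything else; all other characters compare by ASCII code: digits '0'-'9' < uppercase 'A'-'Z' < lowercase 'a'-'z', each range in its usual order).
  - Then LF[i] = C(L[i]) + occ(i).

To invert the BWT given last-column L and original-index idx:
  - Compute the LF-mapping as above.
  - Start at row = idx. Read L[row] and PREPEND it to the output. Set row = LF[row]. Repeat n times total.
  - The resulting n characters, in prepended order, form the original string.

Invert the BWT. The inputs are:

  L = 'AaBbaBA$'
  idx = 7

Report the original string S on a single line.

Answer: bBAaBaA$

Derivation:
LF mapping: 1 5 3 7 6 4 2 0
Walk LF starting at row 7, prepending L[row]:
  step 1: row=7, L[7]='$', prepend. Next row=LF[7]=0
  step 2: row=0, L[0]='A', prepend. Next row=LF[0]=1
  step 3: row=1, L[1]='a', prepend. Next row=LF[1]=5
  step 4: row=5, L[5]='B', prepend. Next row=LF[5]=4
  step 5: row=4, L[4]='a', prepend. Next row=LF[4]=6
  step 6: row=6, L[6]='A', prepend. Next row=LF[6]=2
  step 7: row=2, L[2]='B', prepend. Next row=LF[2]=3
  step 8: row=3, L[3]='b', prepend. Next row=LF[3]=7
Reversed output: bBAaBaA$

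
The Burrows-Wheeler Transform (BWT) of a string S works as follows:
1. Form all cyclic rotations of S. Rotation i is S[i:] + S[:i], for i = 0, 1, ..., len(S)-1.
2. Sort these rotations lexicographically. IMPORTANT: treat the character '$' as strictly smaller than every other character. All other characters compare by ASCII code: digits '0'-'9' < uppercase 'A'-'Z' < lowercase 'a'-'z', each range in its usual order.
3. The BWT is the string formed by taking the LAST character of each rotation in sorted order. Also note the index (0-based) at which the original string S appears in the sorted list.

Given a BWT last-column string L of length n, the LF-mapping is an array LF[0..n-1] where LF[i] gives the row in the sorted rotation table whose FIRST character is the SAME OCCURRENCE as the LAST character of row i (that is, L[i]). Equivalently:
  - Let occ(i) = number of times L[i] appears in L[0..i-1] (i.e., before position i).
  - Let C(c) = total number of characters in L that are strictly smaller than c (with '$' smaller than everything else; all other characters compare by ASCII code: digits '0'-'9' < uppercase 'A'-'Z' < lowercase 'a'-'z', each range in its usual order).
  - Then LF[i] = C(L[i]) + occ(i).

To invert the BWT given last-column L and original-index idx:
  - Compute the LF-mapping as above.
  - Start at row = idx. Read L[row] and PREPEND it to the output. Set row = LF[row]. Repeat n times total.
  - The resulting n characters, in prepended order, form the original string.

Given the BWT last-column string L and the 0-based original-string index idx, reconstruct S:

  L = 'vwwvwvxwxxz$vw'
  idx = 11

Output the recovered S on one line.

Answer: xwwvxwzxwvvwv$

Derivation:
LF mapping: 1 5 6 2 7 3 10 8 11 12 13 0 4 9
Walk LF starting at row 11, prepending L[row]:
  step 1: row=11, L[11]='$', prepend. Next row=LF[11]=0
  step 2: row=0, L[0]='v', prepend. Next row=LF[0]=1
  step 3: row=1, L[1]='w', prepend. Next row=LF[1]=5
  step 4: row=5, L[5]='v', prepend. Next row=LF[5]=3
  step 5: row=3, L[3]='v', prepend. Next row=LF[3]=2
  step 6: row=2, L[2]='w', prepend. Next row=LF[2]=6
  step 7: row=6, L[6]='x', prepend. Next row=LF[6]=10
  step 8: row=10, L[10]='z', prepend. Next row=LF[10]=13
  step 9: row=13, L[13]='w', prepend. Next row=LF[13]=9
  step 10: row=9, L[9]='x', prepend. Next row=LF[9]=12
  step 11: row=12, L[12]='v', prepend. Next row=LF[12]=4
  step 12: row=4, L[4]='w', prepend. Next row=LF[4]=7
  step 13: row=7, L[7]='w', prepend. Next row=LF[7]=8
  step 14: row=8, L[8]='x', prepend. Next row=LF[8]=11
Reversed output: xwwvxwzxwvvwv$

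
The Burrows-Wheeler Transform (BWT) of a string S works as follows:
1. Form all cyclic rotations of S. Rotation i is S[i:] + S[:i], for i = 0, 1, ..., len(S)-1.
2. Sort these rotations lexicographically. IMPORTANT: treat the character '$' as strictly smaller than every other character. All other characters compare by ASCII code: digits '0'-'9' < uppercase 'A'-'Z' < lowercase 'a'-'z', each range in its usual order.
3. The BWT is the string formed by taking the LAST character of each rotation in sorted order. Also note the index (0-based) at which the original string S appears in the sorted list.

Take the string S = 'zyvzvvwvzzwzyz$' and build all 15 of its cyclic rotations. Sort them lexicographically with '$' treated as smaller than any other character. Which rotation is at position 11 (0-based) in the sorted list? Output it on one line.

Answer: zwzyz$zyvzvvwvz

Derivation:
All 15 rotations (rotation i = S[i:]+S[:i]):
  rot[0] = zyvzvvwvzzwzyz$
  rot[1] = yvzvvwvzzwzyz$z
  rot[2] = vzvvwvzzwzyz$zy
  rot[3] = zvvwvzzwzyz$zyv
  rot[4] = vvwvzzwzyz$zyvz
  rot[5] = vwvzzwzyz$zyvzv
  rot[6] = wvzzwzyz$zyvzvv
  rot[7] = vzzwzyz$zyvzvvw
  rot[8] = zzwzyz$zyvzvvwv
  rot[9] = zwzyz$zyvzvvwvz
  rot[10] = wzyz$zyvzvvwvzz
  rot[11] = zyz$zyvzvvwvzzw
  rot[12] = yz$zyvzvvwvzzwz
  rot[13] = z$zyvzvvwvzzwzy
  rot[14] = $zyvzvvwvzzwzyz
Sorted (with $ < everything):
  sorted[0] = $zyvzvvwvzzwzyz
  sorted[1] = vvwvzzwzyz$zyvz
  sorted[2] = vwvzzwzyz$zyvzv
  sorted[3] = vzvvwvzzwzyz$zy
  sorted[4] = vzzwzyz$zyvzvvw
  sorted[5] = wvzzwzyz$zyvzvv
  sorted[6] = wzyz$zyvzvvwvzz
  sorted[7] = yvzvvwvzzwzyz$z
  sorted[8] = yz$zyvzvvwvzzwz
  sorted[9] = z$zyvzvvwvzzwzy
  sorted[10] = zvvwvzzwzyz$zyv
  sorted[11] = zwzyz$zyvzvvwvz
  sorted[12] = zyvzvvwvzzwzyz$
  sorted[13] = zyz$zyvzvvwvzzw
  sorted[14] = zzwzyz$zyvzvvwv
sorted[11] = zwzyz$zyvzvvwvz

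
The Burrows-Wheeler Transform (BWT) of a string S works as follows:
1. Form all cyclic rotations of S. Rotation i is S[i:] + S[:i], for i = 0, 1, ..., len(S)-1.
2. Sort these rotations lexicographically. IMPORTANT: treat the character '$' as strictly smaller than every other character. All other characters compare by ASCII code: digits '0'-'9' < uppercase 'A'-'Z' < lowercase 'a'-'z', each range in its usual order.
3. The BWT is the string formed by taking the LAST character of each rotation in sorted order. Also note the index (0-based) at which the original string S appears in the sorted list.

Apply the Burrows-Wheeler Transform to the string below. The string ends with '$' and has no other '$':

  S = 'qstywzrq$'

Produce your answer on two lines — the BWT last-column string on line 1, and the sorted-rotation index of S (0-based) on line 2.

All 9 rotations (rotation i = S[i:]+S[:i]):
  rot[0] = qstywzrq$
  rot[1] = stywzrq$q
  rot[2] = tywzrq$qs
  rot[3] = ywzrq$qst
  rot[4] = wzrq$qsty
  rot[5] = zrq$qstyw
  rot[6] = rq$qstywz
  rot[7] = q$qstywzr
  rot[8] = $qstywzrq
Sorted (with $ < everything):
  sorted[0] = $qstywzrq  (last char: 'q')
  sorted[1] = q$qstywzr  (last char: 'r')
  sorted[2] = qstywzrq$  (last char: '$')
  sorted[3] = rq$qstywz  (last char: 'z')
  sorted[4] = stywzrq$q  (last char: 'q')
  sorted[5] = tywzrq$qs  (last char: 's')
  sorted[6] = wzrq$qsty  (last char: 'y')
  sorted[7] = ywzrq$qst  (last char: 't')
  sorted[8] = zrq$qstyw  (last char: 'w')
Last column: qr$zqsytw
Original string S is at sorted index 2

Answer: qr$zqsytw
2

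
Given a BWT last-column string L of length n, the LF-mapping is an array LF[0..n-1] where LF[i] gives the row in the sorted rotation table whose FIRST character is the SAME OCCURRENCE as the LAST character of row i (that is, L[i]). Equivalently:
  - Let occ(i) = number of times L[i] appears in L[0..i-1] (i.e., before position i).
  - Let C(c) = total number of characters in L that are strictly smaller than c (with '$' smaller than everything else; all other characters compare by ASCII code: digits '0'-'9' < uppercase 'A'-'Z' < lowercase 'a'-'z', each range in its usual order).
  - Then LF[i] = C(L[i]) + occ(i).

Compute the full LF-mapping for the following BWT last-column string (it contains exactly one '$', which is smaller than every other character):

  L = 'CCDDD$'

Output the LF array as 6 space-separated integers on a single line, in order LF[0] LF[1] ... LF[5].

Answer: 1 2 3 4 5 0

Derivation:
Char counts: '$':1, 'C':2, 'D':3
C (first-col start): C('$')=0, C('C')=1, C('D')=3
L[0]='C': occ=0, LF[0]=C('C')+0=1+0=1
L[1]='C': occ=1, LF[1]=C('C')+1=1+1=2
L[2]='D': occ=0, LF[2]=C('D')+0=3+0=3
L[3]='D': occ=1, LF[3]=C('D')+1=3+1=4
L[4]='D': occ=2, LF[4]=C('D')+2=3+2=5
L[5]='$': occ=0, LF[5]=C('$')+0=0+0=0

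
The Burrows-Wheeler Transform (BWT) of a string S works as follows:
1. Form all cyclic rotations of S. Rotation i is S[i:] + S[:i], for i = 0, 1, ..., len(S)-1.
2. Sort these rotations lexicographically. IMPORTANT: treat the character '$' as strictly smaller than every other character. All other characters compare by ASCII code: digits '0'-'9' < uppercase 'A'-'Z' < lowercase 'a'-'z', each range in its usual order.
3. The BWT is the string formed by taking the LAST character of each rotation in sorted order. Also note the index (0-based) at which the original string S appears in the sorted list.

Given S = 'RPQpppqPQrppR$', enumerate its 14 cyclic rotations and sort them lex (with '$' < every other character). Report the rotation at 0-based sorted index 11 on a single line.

All 14 rotations (rotation i = S[i:]+S[:i]):
  rot[0] = RPQpppqPQrppR$
  rot[1] = PQpppqPQrppR$R
  rot[2] = QpppqPQrppR$RP
  rot[3] = pppqPQrppR$RPQ
  rot[4] = ppqPQrppR$RPQp
  rot[5] = pqPQrppR$RPQpp
  rot[6] = qPQrppR$RPQppp
  rot[7] = PQrppR$RPQpppq
  rot[8] = QrppR$RPQpppqP
  rot[9] = rppR$RPQpppqPQ
  rot[10] = ppR$RPQpppqPQr
  rot[11] = pR$RPQpppqPQrp
  rot[12] = R$RPQpppqPQrpp
  rot[13] = $RPQpppqPQrppR
Sorted (with $ < everything):
  sorted[0] = $RPQpppqPQrppR
  sorted[1] = PQpppqPQrppR$R
  sorted[2] = PQrppR$RPQpppq
  sorted[3] = QpppqPQrppR$RP
  sorted[4] = QrppR$RPQpppqP
  sorted[5] = R$RPQpppqPQrpp
  sorted[6] = RPQpppqPQrppR$
  sorted[7] = pR$RPQpppqPQrp
  sorted[8] = ppR$RPQpppqPQr
  sorted[9] = pppqPQrppR$RPQ
  sorted[10] = ppqPQrppR$RPQp
  sorted[11] = pqPQrppR$RPQpp
  sorted[12] = qPQrppR$RPQppp
  sorted[13] = rppR$RPQpppqPQ
sorted[11] = pqPQrppR$RPQpp

Answer: pqPQrppR$RPQpp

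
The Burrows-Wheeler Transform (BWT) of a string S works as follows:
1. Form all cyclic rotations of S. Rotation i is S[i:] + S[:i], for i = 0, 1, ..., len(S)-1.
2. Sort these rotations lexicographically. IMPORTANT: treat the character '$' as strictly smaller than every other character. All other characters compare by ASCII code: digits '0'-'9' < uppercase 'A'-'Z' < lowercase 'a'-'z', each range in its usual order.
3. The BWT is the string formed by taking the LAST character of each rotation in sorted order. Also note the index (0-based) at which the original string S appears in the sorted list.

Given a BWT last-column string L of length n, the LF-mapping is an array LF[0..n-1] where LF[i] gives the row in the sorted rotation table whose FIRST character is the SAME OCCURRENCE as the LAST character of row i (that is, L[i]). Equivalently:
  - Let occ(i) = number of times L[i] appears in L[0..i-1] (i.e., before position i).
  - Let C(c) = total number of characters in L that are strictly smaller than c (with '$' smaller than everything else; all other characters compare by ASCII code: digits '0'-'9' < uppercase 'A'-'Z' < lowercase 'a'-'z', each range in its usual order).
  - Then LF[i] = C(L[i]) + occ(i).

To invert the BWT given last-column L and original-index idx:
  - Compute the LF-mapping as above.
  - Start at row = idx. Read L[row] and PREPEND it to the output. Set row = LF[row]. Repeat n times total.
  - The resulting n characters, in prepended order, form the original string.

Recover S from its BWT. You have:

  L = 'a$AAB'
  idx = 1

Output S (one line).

Answer: AABa$

Derivation:
LF mapping: 4 0 1 2 3
Walk LF starting at row 1, prepending L[row]:
  step 1: row=1, L[1]='$', prepend. Next row=LF[1]=0
  step 2: row=0, L[0]='a', prepend. Next row=LF[0]=4
  step 3: row=4, L[4]='B', prepend. Next row=LF[4]=3
  step 4: row=3, L[3]='A', prepend. Next row=LF[3]=2
  step 5: row=2, L[2]='A', prepend. Next row=LF[2]=1
Reversed output: AABa$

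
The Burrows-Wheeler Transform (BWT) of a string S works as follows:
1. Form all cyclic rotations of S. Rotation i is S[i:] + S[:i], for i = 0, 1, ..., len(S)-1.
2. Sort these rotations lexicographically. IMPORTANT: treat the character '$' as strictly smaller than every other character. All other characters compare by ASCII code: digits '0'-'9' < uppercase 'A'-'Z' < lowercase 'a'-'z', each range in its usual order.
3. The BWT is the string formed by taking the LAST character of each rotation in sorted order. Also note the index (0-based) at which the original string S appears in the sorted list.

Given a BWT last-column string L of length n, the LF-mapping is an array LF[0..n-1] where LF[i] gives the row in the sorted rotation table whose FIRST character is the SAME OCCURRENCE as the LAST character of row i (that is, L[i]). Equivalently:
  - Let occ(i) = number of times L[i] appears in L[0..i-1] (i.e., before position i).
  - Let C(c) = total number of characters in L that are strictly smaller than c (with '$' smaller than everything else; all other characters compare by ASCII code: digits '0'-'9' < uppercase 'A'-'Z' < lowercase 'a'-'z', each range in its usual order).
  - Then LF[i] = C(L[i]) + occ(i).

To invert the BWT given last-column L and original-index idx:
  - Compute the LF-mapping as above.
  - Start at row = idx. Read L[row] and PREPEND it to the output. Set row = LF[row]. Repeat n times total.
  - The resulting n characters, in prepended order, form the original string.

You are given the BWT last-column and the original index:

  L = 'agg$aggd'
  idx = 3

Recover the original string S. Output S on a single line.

LF mapping: 1 4 5 0 2 6 7 3
Walk LF starting at row 3, prepending L[row]:
  step 1: row=3, L[3]='$', prepend. Next row=LF[3]=0
  step 2: row=0, L[0]='a', prepend. Next row=LF[0]=1
  step 3: row=1, L[1]='g', prepend. Next row=LF[1]=4
  step 4: row=4, L[4]='a', prepend. Next row=LF[4]=2
  step 5: row=2, L[2]='g', prepend. Next row=LF[2]=5
  step 6: row=5, L[5]='g', prepend. Next row=LF[5]=6
  step 7: row=6, L[6]='g', prepend. Next row=LF[6]=7
  step 8: row=7, L[7]='d', prepend. Next row=LF[7]=3
Reversed output: dgggaga$

Answer: dgggaga$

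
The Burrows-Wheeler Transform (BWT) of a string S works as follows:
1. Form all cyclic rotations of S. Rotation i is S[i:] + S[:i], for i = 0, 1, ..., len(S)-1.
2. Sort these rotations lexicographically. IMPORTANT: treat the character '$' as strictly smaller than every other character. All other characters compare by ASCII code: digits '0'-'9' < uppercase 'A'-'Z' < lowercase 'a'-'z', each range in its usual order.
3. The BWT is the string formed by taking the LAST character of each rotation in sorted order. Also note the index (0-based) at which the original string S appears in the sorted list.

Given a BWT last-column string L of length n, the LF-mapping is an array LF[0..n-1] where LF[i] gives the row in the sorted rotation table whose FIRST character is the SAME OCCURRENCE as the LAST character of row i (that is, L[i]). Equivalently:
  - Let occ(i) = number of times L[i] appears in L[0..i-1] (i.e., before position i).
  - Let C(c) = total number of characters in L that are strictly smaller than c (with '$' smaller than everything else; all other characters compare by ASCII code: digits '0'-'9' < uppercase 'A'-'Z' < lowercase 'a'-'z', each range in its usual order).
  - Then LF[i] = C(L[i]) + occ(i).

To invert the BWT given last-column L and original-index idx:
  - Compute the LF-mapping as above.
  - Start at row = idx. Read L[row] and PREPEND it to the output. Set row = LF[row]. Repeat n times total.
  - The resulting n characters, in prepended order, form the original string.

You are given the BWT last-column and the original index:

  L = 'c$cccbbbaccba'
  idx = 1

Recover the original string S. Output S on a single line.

Answer: acaccbbccbbc$

Derivation:
LF mapping: 7 0 8 9 10 3 4 5 1 11 12 6 2
Walk LF starting at row 1, prepending L[row]:
  step 1: row=1, L[1]='$', prepend. Next row=LF[1]=0
  step 2: row=0, L[0]='c', prepend. Next row=LF[0]=7
  step 3: row=7, L[7]='b', prepend. Next row=LF[7]=5
  step 4: row=5, L[5]='b', prepend. Next row=LF[5]=3
  step 5: row=3, L[3]='c', prepend. Next row=LF[3]=9
  step 6: row=9, L[9]='c', prepend. Next row=LF[9]=11
  step 7: row=11, L[11]='b', prepend. Next row=LF[11]=6
  step 8: row=6, L[6]='b', prepend. Next row=LF[6]=4
  step 9: row=4, L[4]='c', prepend. Next row=LF[4]=10
  step 10: row=10, L[10]='c', prepend. Next row=LF[10]=12
  step 11: row=12, L[12]='a', prepend. Next row=LF[12]=2
  step 12: row=2, L[2]='c', prepend. Next row=LF[2]=8
  step 13: row=8, L[8]='a', prepend. Next row=LF[8]=1
Reversed output: acaccbbccbbc$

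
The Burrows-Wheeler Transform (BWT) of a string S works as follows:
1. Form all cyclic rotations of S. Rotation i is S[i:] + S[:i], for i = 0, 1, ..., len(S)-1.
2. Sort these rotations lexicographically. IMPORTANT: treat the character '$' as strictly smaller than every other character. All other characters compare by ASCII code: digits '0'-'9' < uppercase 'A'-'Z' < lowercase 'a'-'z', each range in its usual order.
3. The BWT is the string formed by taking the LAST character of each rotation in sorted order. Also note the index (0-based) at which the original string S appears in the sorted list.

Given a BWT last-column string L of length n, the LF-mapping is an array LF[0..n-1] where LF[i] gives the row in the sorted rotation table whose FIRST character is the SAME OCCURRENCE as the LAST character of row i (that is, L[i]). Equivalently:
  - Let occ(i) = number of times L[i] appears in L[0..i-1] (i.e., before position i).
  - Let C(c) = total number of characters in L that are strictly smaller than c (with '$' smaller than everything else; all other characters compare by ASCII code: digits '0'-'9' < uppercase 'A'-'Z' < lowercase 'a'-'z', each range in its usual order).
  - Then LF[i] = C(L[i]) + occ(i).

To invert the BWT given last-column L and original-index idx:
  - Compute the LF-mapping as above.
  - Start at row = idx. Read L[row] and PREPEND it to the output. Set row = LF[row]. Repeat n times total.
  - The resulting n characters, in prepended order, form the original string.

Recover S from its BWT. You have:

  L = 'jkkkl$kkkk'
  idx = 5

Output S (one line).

LF mapping: 1 2 3 4 9 0 5 6 7 8
Walk LF starting at row 5, prepending L[row]:
  step 1: row=5, L[5]='$', prepend. Next row=LF[5]=0
  step 2: row=0, L[0]='j', prepend. Next row=LF[0]=1
  step 3: row=1, L[1]='k', prepend. Next row=LF[1]=2
  step 4: row=2, L[2]='k', prepend. Next row=LF[2]=3
  step 5: row=3, L[3]='k', prepend. Next row=LF[3]=4
  step 6: row=4, L[4]='l', prepend. Next row=LF[4]=9
  step 7: row=9, L[9]='k', prepend. Next row=LF[9]=8
  step 8: row=8, L[8]='k', prepend. Next row=LF[8]=7
  step 9: row=7, L[7]='k', prepend. Next row=LF[7]=6
  step 10: row=6, L[6]='k', prepend. Next row=LF[6]=5
Reversed output: kkkklkkkj$

Answer: kkkklkkkj$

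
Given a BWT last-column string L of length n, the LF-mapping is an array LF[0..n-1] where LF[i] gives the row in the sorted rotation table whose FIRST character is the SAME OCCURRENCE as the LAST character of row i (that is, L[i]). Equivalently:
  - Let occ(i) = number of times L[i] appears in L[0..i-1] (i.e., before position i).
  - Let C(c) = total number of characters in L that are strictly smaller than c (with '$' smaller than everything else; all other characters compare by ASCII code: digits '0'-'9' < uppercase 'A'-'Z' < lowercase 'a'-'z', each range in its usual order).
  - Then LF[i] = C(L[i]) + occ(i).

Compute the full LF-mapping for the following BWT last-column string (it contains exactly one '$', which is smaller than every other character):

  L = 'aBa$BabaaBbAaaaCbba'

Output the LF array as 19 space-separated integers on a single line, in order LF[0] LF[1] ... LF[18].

Char counts: '$':1, 'A':1, 'B':3, 'C':1, 'a':9, 'b':4
C (first-col start): C('$')=0, C('A')=1, C('B')=2, C('C')=5, C('a')=6, C('b')=15
L[0]='a': occ=0, LF[0]=C('a')+0=6+0=6
L[1]='B': occ=0, LF[1]=C('B')+0=2+0=2
L[2]='a': occ=1, LF[2]=C('a')+1=6+1=7
L[3]='$': occ=0, LF[3]=C('$')+0=0+0=0
L[4]='B': occ=1, LF[4]=C('B')+1=2+1=3
L[5]='a': occ=2, LF[5]=C('a')+2=6+2=8
L[6]='b': occ=0, LF[6]=C('b')+0=15+0=15
L[7]='a': occ=3, LF[7]=C('a')+3=6+3=9
L[8]='a': occ=4, LF[8]=C('a')+4=6+4=10
L[9]='B': occ=2, LF[9]=C('B')+2=2+2=4
L[10]='b': occ=1, LF[10]=C('b')+1=15+1=16
L[11]='A': occ=0, LF[11]=C('A')+0=1+0=1
L[12]='a': occ=5, LF[12]=C('a')+5=6+5=11
L[13]='a': occ=6, LF[13]=C('a')+6=6+6=12
L[14]='a': occ=7, LF[14]=C('a')+7=6+7=13
L[15]='C': occ=0, LF[15]=C('C')+0=5+0=5
L[16]='b': occ=2, LF[16]=C('b')+2=15+2=17
L[17]='b': occ=3, LF[17]=C('b')+3=15+3=18
L[18]='a': occ=8, LF[18]=C('a')+8=6+8=14

Answer: 6 2 7 0 3 8 15 9 10 4 16 1 11 12 13 5 17 18 14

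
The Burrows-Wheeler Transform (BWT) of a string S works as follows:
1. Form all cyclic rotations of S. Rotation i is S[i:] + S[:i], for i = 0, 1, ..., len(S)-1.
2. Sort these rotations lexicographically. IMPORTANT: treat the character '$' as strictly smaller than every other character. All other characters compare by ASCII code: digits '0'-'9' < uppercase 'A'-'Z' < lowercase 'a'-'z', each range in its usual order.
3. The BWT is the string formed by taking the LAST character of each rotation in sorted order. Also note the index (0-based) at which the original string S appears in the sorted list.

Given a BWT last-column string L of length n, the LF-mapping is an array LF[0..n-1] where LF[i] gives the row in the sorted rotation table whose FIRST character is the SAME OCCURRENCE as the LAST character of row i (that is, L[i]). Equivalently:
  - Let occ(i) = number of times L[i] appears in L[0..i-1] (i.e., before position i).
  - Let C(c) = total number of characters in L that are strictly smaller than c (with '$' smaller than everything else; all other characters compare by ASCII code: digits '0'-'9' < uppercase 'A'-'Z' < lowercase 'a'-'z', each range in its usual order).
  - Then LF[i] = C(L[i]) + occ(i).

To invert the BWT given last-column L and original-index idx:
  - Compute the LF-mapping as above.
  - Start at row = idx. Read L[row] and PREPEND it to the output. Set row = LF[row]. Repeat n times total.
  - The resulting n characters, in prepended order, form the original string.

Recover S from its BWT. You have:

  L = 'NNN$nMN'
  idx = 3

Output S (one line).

LF mapping: 2 3 4 0 6 1 5
Walk LF starting at row 3, prepending L[row]:
  step 1: row=3, L[3]='$', prepend. Next row=LF[3]=0
  step 2: row=0, L[0]='N', prepend. Next row=LF[0]=2
  step 3: row=2, L[2]='N', prepend. Next row=LF[2]=4
  step 4: row=4, L[4]='n', prepend. Next row=LF[4]=6
  step 5: row=6, L[6]='N', prepend. Next row=LF[6]=5
  step 6: row=5, L[5]='M', prepend. Next row=LF[5]=1
  step 7: row=1, L[1]='N', prepend. Next row=LF[1]=3
Reversed output: NMNnNN$

Answer: NMNnNN$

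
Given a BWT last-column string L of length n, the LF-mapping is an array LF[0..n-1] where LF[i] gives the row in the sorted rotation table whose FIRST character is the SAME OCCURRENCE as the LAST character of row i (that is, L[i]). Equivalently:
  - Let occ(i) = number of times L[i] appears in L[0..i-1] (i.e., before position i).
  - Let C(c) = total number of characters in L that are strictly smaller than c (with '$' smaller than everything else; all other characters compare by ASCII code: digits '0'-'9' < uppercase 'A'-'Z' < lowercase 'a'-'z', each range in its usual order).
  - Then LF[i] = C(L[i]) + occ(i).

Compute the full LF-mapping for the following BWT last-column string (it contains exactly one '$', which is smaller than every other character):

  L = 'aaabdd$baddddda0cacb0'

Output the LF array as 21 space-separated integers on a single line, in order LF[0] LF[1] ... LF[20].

Char counts: '$':1, '0':2, 'a':6, 'b':3, 'c':2, 'd':7
C (first-col start): C('$')=0, C('0')=1, C('a')=3, C('b')=9, C('c')=12, C('d')=14
L[0]='a': occ=0, LF[0]=C('a')+0=3+0=3
L[1]='a': occ=1, LF[1]=C('a')+1=3+1=4
L[2]='a': occ=2, LF[2]=C('a')+2=3+2=5
L[3]='b': occ=0, LF[3]=C('b')+0=9+0=9
L[4]='d': occ=0, LF[4]=C('d')+0=14+0=14
L[5]='d': occ=1, LF[5]=C('d')+1=14+1=15
L[6]='$': occ=0, LF[6]=C('$')+0=0+0=0
L[7]='b': occ=1, LF[7]=C('b')+1=9+1=10
L[8]='a': occ=3, LF[8]=C('a')+3=3+3=6
L[9]='d': occ=2, LF[9]=C('d')+2=14+2=16
L[10]='d': occ=3, LF[10]=C('d')+3=14+3=17
L[11]='d': occ=4, LF[11]=C('d')+4=14+4=18
L[12]='d': occ=5, LF[12]=C('d')+5=14+5=19
L[13]='d': occ=6, LF[13]=C('d')+6=14+6=20
L[14]='a': occ=4, LF[14]=C('a')+4=3+4=7
L[15]='0': occ=0, LF[15]=C('0')+0=1+0=1
L[16]='c': occ=0, LF[16]=C('c')+0=12+0=12
L[17]='a': occ=5, LF[17]=C('a')+5=3+5=8
L[18]='c': occ=1, LF[18]=C('c')+1=12+1=13
L[19]='b': occ=2, LF[19]=C('b')+2=9+2=11
L[20]='0': occ=1, LF[20]=C('0')+1=1+1=2

Answer: 3 4 5 9 14 15 0 10 6 16 17 18 19 20 7 1 12 8 13 11 2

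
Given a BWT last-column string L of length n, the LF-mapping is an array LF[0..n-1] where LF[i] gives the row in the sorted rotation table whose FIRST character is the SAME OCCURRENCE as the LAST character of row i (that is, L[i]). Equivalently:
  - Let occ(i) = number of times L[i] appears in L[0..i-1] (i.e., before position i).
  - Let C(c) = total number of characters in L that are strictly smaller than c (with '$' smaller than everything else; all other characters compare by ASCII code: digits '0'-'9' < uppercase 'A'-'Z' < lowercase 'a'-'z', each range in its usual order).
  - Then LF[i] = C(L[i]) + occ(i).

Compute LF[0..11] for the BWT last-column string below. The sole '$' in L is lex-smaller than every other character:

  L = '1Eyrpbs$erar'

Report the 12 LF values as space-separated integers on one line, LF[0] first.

Answer: 1 2 11 7 6 4 10 0 5 8 3 9

Derivation:
Char counts: '$':1, '1':1, 'E':1, 'a':1, 'b':1, 'e':1, 'p':1, 'r':3, 's':1, 'y':1
C (first-col start): C('$')=0, C('1')=1, C('E')=2, C('a')=3, C('b')=4, C('e')=5, C('p')=6, C('r')=7, C('s')=10, C('y')=11
L[0]='1': occ=0, LF[0]=C('1')+0=1+0=1
L[1]='E': occ=0, LF[1]=C('E')+0=2+0=2
L[2]='y': occ=0, LF[2]=C('y')+0=11+0=11
L[3]='r': occ=0, LF[3]=C('r')+0=7+0=7
L[4]='p': occ=0, LF[4]=C('p')+0=6+0=6
L[5]='b': occ=0, LF[5]=C('b')+0=4+0=4
L[6]='s': occ=0, LF[6]=C('s')+0=10+0=10
L[7]='$': occ=0, LF[7]=C('$')+0=0+0=0
L[8]='e': occ=0, LF[8]=C('e')+0=5+0=5
L[9]='r': occ=1, LF[9]=C('r')+1=7+1=8
L[10]='a': occ=0, LF[10]=C('a')+0=3+0=3
L[11]='r': occ=2, LF[11]=C('r')+2=7+2=9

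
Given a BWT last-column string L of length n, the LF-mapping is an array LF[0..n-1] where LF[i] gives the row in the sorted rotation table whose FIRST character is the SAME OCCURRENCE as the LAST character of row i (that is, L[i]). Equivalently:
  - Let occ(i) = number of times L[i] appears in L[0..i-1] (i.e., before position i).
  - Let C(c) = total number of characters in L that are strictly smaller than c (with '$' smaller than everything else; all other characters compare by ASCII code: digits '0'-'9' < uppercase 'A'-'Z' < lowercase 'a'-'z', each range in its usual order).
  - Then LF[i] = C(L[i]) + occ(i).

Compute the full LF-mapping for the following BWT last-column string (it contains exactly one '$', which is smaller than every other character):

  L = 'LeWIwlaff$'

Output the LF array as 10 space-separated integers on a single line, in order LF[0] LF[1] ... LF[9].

Answer: 2 5 3 1 9 8 4 6 7 0

Derivation:
Char counts: '$':1, 'I':1, 'L':1, 'W':1, 'a':1, 'e':1, 'f':2, 'l':1, 'w':1
C (first-col start): C('$')=0, C('I')=1, C('L')=2, C('W')=3, C('a')=4, C('e')=5, C('f')=6, C('l')=8, C('w')=9
L[0]='L': occ=0, LF[0]=C('L')+0=2+0=2
L[1]='e': occ=0, LF[1]=C('e')+0=5+0=5
L[2]='W': occ=0, LF[2]=C('W')+0=3+0=3
L[3]='I': occ=0, LF[3]=C('I')+0=1+0=1
L[4]='w': occ=0, LF[4]=C('w')+0=9+0=9
L[5]='l': occ=0, LF[5]=C('l')+0=8+0=8
L[6]='a': occ=0, LF[6]=C('a')+0=4+0=4
L[7]='f': occ=0, LF[7]=C('f')+0=6+0=6
L[8]='f': occ=1, LF[8]=C('f')+1=6+1=7
L[9]='$': occ=0, LF[9]=C('$')+0=0+0=0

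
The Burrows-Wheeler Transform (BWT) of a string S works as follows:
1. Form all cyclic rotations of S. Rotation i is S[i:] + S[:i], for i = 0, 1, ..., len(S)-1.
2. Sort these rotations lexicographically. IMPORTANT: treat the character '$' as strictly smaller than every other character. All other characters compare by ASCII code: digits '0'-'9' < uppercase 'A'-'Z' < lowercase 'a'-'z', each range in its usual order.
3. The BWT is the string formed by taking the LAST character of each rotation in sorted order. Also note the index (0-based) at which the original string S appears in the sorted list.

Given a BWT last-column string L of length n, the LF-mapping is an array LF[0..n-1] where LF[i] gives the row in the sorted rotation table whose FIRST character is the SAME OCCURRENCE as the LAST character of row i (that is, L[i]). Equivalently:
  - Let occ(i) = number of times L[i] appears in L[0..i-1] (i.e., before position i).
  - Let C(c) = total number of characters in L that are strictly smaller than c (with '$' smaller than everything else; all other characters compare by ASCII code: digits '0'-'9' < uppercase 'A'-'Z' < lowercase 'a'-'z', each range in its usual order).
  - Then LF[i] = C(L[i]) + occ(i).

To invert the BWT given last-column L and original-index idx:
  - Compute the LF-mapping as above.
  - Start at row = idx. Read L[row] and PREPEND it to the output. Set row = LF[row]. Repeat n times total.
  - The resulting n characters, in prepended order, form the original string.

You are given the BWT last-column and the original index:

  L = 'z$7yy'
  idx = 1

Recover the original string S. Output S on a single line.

LF mapping: 4 0 1 2 3
Walk LF starting at row 1, prepending L[row]:
  step 1: row=1, L[1]='$', prepend. Next row=LF[1]=0
  step 2: row=0, L[0]='z', prepend. Next row=LF[0]=4
  step 3: row=4, L[4]='y', prepend. Next row=LF[4]=3
  step 4: row=3, L[3]='y', prepend. Next row=LF[3]=2
  step 5: row=2, L[2]='7', prepend. Next row=LF[2]=1
Reversed output: 7yyz$

Answer: 7yyz$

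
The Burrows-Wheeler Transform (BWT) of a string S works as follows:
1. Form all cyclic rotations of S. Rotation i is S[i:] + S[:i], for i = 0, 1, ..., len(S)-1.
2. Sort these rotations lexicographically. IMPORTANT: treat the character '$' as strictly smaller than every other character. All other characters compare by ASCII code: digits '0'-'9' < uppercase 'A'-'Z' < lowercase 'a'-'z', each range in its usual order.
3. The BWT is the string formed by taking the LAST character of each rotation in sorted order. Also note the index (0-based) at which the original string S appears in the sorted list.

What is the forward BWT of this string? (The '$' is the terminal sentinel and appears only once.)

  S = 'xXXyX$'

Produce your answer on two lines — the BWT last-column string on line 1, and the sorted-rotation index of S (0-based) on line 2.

All 6 rotations (rotation i = S[i:]+S[:i]):
  rot[0] = xXXyX$
  rot[1] = XXyX$x
  rot[2] = XyX$xX
  rot[3] = yX$xXX
  rot[4] = X$xXXy
  rot[5] = $xXXyX
Sorted (with $ < everything):
  sorted[0] = $xXXyX  (last char: 'X')
  sorted[1] = X$xXXy  (last char: 'y')
  sorted[2] = XXyX$x  (last char: 'x')
  sorted[3] = XyX$xX  (last char: 'X')
  sorted[4] = xXXyX$  (last char: '$')
  sorted[5] = yX$xXX  (last char: 'X')
Last column: XyxX$X
Original string S is at sorted index 4

Answer: XyxX$X
4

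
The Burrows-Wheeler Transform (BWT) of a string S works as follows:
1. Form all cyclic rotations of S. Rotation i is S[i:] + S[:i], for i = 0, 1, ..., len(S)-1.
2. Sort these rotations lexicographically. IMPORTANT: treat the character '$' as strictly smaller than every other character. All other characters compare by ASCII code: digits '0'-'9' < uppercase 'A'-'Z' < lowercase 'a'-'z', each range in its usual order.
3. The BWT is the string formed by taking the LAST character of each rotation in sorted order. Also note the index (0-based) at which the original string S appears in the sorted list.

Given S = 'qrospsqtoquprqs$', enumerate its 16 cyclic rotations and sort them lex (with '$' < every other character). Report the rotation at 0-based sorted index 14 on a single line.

All 16 rotations (rotation i = S[i:]+S[:i]):
  rot[0] = qrospsqtoquprqs$
  rot[1] = rospsqtoquprqs$q
  rot[2] = ospsqtoquprqs$qr
  rot[3] = spsqtoquprqs$qro
  rot[4] = psqtoquprqs$qros
  rot[5] = sqtoquprqs$qrosp
  rot[6] = qtoquprqs$qrosps
  rot[7] = toquprqs$qrospsq
  rot[8] = oquprqs$qrospsqt
  rot[9] = quprqs$qrospsqto
  rot[10] = uprqs$qrospsqtoq
  rot[11] = prqs$qrospsqtoqu
  rot[12] = rqs$qrospsqtoqup
  rot[13] = qs$qrospsqtoqupr
  rot[14] = s$qrospsqtoquprq
  rot[15] = $qrospsqtoquprqs
Sorted (with $ < everything):
  sorted[0] = $qrospsqtoquprqs
  sorted[1] = oquprqs$qrospsqt
  sorted[2] = ospsqtoquprqs$qr
  sorted[3] = prqs$qrospsqtoqu
  sorted[4] = psqtoquprqs$qros
  sorted[5] = qrospsqtoquprqs$
  sorted[6] = qs$qrospsqtoqupr
  sorted[7] = qtoquprqs$qrosps
  sorted[8] = quprqs$qrospsqto
  sorted[9] = rospsqtoquprqs$q
  sorted[10] = rqs$qrospsqtoqup
  sorted[11] = s$qrospsqtoquprq
  sorted[12] = spsqtoquprqs$qro
  sorted[13] = sqtoquprqs$qrosp
  sorted[14] = toquprqs$qrospsq
  sorted[15] = uprqs$qrospsqtoq
sorted[14] = toquprqs$qrospsq

Answer: toquprqs$qrospsq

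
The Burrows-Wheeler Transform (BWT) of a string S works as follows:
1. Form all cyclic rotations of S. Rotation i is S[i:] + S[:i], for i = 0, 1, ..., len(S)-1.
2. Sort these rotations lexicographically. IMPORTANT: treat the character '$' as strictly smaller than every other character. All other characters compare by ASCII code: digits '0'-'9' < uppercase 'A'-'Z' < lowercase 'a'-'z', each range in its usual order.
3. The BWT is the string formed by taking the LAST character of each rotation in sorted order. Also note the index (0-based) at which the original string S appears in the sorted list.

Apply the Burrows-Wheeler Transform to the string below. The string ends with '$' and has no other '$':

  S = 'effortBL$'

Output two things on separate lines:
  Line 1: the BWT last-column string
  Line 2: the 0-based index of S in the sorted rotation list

All 9 rotations (rotation i = S[i:]+S[:i]):
  rot[0] = effortBL$
  rot[1] = ffortBL$e
  rot[2] = fortBL$ef
  rot[3] = ortBL$eff
  rot[4] = rtBL$effo
  rot[5] = tBL$effor
  rot[6] = BL$effort
  rot[7] = L$effortB
  rot[8] = $effortBL
Sorted (with $ < everything):
  sorted[0] = $effortBL  (last char: 'L')
  sorted[1] = BL$effort  (last char: 't')
  sorted[2] = L$effortB  (last char: 'B')
  sorted[3] = effortBL$  (last char: '$')
  sorted[4] = ffortBL$e  (last char: 'e')
  sorted[5] = fortBL$ef  (last char: 'f')
  sorted[6] = ortBL$eff  (last char: 'f')
  sorted[7] = rtBL$effo  (last char: 'o')
  sorted[8] = tBL$effor  (last char: 'r')
Last column: LtB$effor
Original string S is at sorted index 3

Answer: LtB$effor
3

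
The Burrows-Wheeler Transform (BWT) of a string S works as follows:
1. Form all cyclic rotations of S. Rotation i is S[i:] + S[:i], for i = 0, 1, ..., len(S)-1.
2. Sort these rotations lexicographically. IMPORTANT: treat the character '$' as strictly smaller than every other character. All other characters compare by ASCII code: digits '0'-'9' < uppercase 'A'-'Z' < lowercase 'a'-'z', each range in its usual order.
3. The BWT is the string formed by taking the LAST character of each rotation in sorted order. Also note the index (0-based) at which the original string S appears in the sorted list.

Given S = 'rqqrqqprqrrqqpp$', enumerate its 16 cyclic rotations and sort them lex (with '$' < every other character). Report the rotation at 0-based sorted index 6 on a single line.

Answer: qqpp$rqqrqqprqrr

Derivation:
All 16 rotations (rotation i = S[i:]+S[:i]):
  rot[0] = rqqrqqprqrrqqpp$
  rot[1] = qqrqqprqrrqqpp$r
  rot[2] = qrqqprqrrqqpp$rq
  rot[3] = rqqprqrrqqpp$rqq
  rot[4] = qqprqrrqqpp$rqqr
  rot[5] = qprqrrqqpp$rqqrq
  rot[6] = prqrrqqpp$rqqrqq
  rot[7] = rqrrqqpp$rqqrqqp
  rot[8] = qrrqqpp$rqqrqqpr
  rot[9] = rrqqpp$rqqrqqprq
  rot[10] = rqqpp$rqqrqqprqr
  rot[11] = qqpp$rqqrqqprqrr
  rot[12] = qpp$rqqrqqprqrrq
  rot[13] = pp$rqqrqqprqrrqq
  rot[14] = p$rqqrqqprqrrqqp
  rot[15] = $rqqrqqprqrrqqpp
Sorted (with $ < everything):
  sorted[0] = $rqqrqqprqrrqqpp
  sorted[1] = p$rqqrqqprqrrqqp
  sorted[2] = pp$rqqrqqprqrrqq
  sorted[3] = prqrrqqpp$rqqrqq
  sorted[4] = qpp$rqqrqqprqrrq
  sorted[5] = qprqrrqqpp$rqqrq
  sorted[6] = qqpp$rqqrqqprqrr
  sorted[7] = qqprqrrqqpp$rqqr
  sorted[8] = qqrqqprqrrqqpp$r
  sorted[9] = qrqqprqrrqqpp$rq
  sorted[10] = qrrqqpp$rqqrqqpr
  sorted[11] = rqqpp$rqqrqqprqr
  sorted[12] = rqqprqrrqqpp$rqq
  sorted[13] = rqqrqqprqrrqqpp$
  sorted[14] = rqrrqqpp$rqqrqqp
  sorted[15] = rrqqpp$rqqrqqprq
sorted[6] = qqpp$rqqrqqprqrr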